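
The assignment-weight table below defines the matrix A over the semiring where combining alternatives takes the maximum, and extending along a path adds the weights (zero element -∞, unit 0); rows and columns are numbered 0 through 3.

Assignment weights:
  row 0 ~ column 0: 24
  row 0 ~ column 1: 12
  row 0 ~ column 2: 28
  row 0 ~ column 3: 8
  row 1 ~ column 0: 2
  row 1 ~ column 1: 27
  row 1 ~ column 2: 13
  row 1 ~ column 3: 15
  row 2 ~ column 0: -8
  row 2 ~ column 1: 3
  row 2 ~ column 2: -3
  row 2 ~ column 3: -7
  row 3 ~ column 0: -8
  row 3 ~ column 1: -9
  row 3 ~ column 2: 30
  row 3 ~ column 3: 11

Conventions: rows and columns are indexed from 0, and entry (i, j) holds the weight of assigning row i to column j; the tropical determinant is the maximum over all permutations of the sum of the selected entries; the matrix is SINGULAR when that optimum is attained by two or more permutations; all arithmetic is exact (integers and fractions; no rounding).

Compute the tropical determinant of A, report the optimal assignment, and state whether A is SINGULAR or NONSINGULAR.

σ = (0, 1, 2, 3): 24 + 27 + (-3) + 11 = 59
σ = (0, 1, 3, 2): 24 + 27 + (-7) + 30 = 74
σ = (0, 2, 1, 3): 24 + 13 + 3 + 11 = 51
σ = (0, 2, 3, 1): 24 + 13 + (-7) + (-9) = 21
σ = (0, 3, 1, 2): 24 + 15 + 3 + 30 = 72
σ = (0, 3, 2, 1): 24 + 15 + (-3) + (-9) = 27
σ = (1, 0, 2, 3): 12 + 2 + (-3) + 11 = 22
σ = (1, 0, 3, 2): 12 + 2 + (-7) + 30 = 37
σ = (1, 2, 0, 3): 12 + 13 + (-8) + 11 = 28
σ = (1, 2, 3, 0): 12 + 13 + (-7) + (-8) = 10
σ = (1, 3, 0, 2): 12 + 15 + (-8) + 30 = 49
σ = (1, 3, 2, 0): 12 + 15 + (-3) + (-8) = 16
σ = (2, 0, 1, 3): 28 + 2 + 3 + 11 = 44
σ = (2, 0, 3, 1): 28 + 2 + (-7) + (-9) = 14
σ = (2, 1, 0, 3): 28 + 27 + (-8) + 11 = 58
σ = (2, 1, 3, 0): 28 + 27 + (-7) + (-8) = 40
σ = (2, 3, 0, 1): 28 + 15 + (-8) + (-9) = 26
σ = (2, 3, 1, 0): 28 + 15 + 3 + (-8) = 38
σ = (3, 0, 1, 2): 8 + 2 + 3 + 30 = 43
σ = (3, 0, 2, 1): 8 + 2 + (-3) + (-9) = -2
σ = (3, 1, 0, 2): 8 + 27 + (-8) + 30 = 57
σ = (3, 1, 2, 0): 8 + 27 + (-3) + (-8) = 24
σ = (3, 2, 0, 1): 8 + 13 + (-8) + (-9) = 4
σ = (3, 2, 1, 0): 8 + 13 + 3 + (-8) = 16
Optimal value attained by: σ = (0, 1, 3, 2).
Answer: det⊕(A) = 74; verdict: NONSINGULAR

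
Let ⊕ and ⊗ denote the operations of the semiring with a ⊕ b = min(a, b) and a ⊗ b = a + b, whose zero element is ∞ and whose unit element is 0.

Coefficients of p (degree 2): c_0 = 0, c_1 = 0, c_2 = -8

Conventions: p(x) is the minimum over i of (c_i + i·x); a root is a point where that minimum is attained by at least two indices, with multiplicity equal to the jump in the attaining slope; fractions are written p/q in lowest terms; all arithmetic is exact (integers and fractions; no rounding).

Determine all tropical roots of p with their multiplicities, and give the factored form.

hull edge (i=0, c=0) to (i=2, c=-8): slope -4, span 2
Factored form: p(x) = -8 ⊗ (x ⊕ 4) ⊗ (x ⊕ 4)
Answer: roots = 4 (mult 2)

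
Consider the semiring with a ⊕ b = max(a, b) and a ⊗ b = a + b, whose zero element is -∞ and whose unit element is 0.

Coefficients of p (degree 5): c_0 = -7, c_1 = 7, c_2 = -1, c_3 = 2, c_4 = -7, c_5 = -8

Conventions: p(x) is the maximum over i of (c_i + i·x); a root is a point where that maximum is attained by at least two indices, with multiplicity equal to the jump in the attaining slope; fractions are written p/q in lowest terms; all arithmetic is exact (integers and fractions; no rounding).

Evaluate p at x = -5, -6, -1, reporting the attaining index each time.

p(-5) = max(-7+0·(-5)=-7, 7+1·(-5)=2, -1+2·(-5)=-11, 2+3·(-5)=-13, -7+4·(-5)=-27, -8+5·(-5)=-33) = 2 (attained by i=1)
p(-6) = max(-7+0·(-6)=-7, 7+1·(-6)=1, -1+2·(-6)=-13, 2+3·(-6)=-16, -7+4·(-6)=-31, -8+5·(-6)=-38) = 1 (attained by i=1)
p(-1) = max(-7+0·(-1)=-7, 7+1·(-1)=6, -1+2·(-1)=-3, 2+3·(-1)=-1, -7+4·(-1)=-11, -8+5·(-1)=-13) = 6 (attained by i=1)
Answer: p(-5) = 2; p(-6) = 1; p(-1) = 6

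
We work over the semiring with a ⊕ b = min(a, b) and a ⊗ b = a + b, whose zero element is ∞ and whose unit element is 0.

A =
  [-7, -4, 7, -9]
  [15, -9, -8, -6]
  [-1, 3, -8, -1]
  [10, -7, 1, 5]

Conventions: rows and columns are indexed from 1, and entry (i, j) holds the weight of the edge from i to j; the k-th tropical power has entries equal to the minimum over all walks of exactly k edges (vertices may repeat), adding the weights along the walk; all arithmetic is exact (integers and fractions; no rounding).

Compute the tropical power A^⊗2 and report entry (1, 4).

A^⊗2:
  [-14, -16, -12, -16]
  [-9, -18, -17, -15]
  [-9, -8, -16, -10]
  [0, -16, -15, -13]
Key observation: the optimum is the walk 1->1->4, with weight (-7) + (-9) = -16.
Optimal value attained by: walk 1->1->4.
Answer: (A^⊗2)[1][4] = -16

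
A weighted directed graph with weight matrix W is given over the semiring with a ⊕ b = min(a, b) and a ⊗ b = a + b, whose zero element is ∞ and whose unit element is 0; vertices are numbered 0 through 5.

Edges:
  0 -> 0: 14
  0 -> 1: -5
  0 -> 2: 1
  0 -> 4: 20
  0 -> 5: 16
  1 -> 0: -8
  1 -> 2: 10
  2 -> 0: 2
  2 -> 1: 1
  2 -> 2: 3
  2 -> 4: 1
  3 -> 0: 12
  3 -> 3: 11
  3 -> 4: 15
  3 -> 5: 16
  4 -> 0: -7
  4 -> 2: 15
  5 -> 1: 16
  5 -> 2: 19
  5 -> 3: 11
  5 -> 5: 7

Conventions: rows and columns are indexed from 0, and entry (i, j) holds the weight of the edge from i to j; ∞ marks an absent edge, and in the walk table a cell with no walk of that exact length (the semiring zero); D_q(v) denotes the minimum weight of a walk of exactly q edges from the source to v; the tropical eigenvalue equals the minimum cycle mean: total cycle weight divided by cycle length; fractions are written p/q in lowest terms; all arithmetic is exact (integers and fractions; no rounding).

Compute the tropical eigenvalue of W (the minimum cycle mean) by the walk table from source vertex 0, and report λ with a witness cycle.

q=0: [0, ∞, ∞, ∞, ∞, ∞]
q=1: [14, -5, 1, ∞, 20, 16]
q=2: [-13, 2, 4, 27, 2, 23]
q=3: [-6, -18, -12, 34, 5, 3]
q=4: [-26, -11, -9, 14, -11, 10]
q=5: [-19, -31, -25, 21, -8, -10]
q=6: [-39, -24, -22, 1, -24, -3]
Optimal cycle mean attained by: cycle 0->1->0, total (-5) + (-8), length 2.
Answer: λ = -13/2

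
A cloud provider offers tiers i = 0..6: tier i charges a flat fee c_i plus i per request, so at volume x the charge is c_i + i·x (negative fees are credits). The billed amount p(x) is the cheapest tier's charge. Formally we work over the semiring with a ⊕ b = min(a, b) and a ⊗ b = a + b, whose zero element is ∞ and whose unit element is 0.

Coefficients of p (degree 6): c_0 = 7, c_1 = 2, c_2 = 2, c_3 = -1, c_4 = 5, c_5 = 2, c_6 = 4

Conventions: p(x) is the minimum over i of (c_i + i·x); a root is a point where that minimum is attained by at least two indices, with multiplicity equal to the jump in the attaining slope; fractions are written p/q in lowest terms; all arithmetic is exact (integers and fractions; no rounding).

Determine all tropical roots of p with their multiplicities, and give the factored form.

hull edge (i=0, c=7) to (i=1, c=2): slope -5, span 1
hull edge (i=1, c=2) to (i=3, c=-1): slope -3/2, span 2
hull edge (i=3, c=-1) to (i=5, c=2): slope 3/2, span 2
hull edge (i=5, c=2) to (i=6, c=4): slope 2, span 1
Factored form: p(x) = 4 ⊗ (x ⊕ (-2)) ⊗ (x ⊕ (-3/2)) ⊗ (x ⊕ (-3/2)) ⊗ (x ⊕ 3/2) ⊗ (x ⊕ 3/2) ⊗ (x ⊕ 5)
Answer: roots = -2 (mult 1), -3/2 (mult 2), 3/2 (mult 2), 5 (mult 1)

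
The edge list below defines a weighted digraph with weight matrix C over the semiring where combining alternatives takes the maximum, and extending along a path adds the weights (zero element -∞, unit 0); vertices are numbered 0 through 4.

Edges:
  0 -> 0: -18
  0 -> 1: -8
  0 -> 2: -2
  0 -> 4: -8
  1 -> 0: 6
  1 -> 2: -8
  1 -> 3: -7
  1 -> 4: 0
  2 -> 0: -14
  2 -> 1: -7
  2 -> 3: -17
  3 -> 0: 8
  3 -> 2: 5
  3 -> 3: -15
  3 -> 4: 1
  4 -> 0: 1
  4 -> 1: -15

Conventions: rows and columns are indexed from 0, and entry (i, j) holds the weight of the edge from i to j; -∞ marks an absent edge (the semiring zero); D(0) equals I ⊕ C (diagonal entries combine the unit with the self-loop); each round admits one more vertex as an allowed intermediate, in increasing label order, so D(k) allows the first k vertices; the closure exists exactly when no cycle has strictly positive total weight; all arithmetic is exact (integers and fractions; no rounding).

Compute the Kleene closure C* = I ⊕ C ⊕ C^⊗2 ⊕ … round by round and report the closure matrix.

D(0):
  [0, -8, -2, -∞, -8]
  [6, 0, -8, -7, 0]
  [-14, -7, 0, -17, -∞]
  [8, -∞, 5, 0, 1]
  [1, -15, -∞, -∞, 0]
D(1):
  [0, -8, -2, -∞, -8]
  [6, 0, 4, -7, 0]
  [-14, -7, 0, -17, -22]
  [8, 0, 6, 0, 1]
  [1, -7, -1, -∞, 0]
D(2):
  [0, -8, -2, -15, -8]
  [6, 0, 4, -7, 0]
  [-1, -7, 0, -14, -7]
  [8, 0, 6, 0, 1]
  [1, -7, -1, -14, 0]
D(3):
  [0, -8, -2, -15, -8]
  [6, 0, 4, -7, 0]
  [-1, -7, 0, -14, -7]
  [8, 0, 6, 0, 1]
  [1, -7, -1, -14, 0]
D(4):
  [0, -8, -2, -15, -8]
  [6, 0, 4, -7, 0]
  [-1, -7, 0, -14, -7]
  [8, 0, 6, 0, 1]
  [1, -7, -1, -14, 0]
D(5):
  [0, -8, -2, -15, -8]
  [6, 0, 4, -7, 0]
  [-1, -7, 0, -14, -7]
  [8, 0, 6, 0, 1]
  [1, -7, -1, -14, 0]
Answer: C* = [[0, -8, -2, -15, -8], [6, 0, 4, -7, 0], [-1, -7, 0, -14, -7], [8, 0, 6, 0, 1], [1, -7, -1, -14, 0]]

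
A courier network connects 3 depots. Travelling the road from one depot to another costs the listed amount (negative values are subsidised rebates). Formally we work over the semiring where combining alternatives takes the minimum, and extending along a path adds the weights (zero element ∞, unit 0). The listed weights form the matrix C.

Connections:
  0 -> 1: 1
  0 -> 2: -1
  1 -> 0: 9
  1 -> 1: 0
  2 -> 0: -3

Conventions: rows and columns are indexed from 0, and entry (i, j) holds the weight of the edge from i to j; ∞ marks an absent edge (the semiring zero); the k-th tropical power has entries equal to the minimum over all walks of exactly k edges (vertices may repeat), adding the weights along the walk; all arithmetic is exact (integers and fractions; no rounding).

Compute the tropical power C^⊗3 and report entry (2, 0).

C^⊗2:
  [-4, 1, ∞]
  [9, 0, 8]
  [∞, -2, -4]
C^⊗3:
  [10, -3, -5]
  [5, 0, 8]
  [-7, -2, ∞]
Key observation: the optimum is the walk 2->0->2->0, with weight (-3) + (-1) + (-3) = -7.
Optimal value attained by: walk 2->0->2->0.
Answer: (C^⊗3)[2][0] = -7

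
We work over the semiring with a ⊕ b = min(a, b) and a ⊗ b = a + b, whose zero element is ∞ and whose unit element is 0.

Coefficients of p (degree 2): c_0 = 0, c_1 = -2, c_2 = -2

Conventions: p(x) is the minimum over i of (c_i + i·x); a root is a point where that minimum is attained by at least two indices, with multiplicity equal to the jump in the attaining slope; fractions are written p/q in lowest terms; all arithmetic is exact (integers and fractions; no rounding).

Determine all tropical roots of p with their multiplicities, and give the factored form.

hull edge (i=0, c=0) to (i=1, c=-2): slope -2, span 1
hull edge (i=1, c=-2) to (i=2, c=-2): slope 0, span 1
Factored form: p(x) = -2 ⊗ (x ⊕ 0) ⊗ (x ⊕ 2)
Answer: roots = 0 (mult 1), 2 (mult 1)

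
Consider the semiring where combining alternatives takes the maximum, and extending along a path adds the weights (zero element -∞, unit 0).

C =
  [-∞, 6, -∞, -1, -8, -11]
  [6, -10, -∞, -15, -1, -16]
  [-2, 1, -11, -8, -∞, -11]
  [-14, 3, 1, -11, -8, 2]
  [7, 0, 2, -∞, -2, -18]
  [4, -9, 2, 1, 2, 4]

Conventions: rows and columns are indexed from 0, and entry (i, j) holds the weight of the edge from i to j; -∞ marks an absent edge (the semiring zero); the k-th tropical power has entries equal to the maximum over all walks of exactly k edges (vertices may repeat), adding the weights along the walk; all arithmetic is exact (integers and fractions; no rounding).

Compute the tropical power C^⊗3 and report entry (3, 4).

C^⊗2:
  [12, 2, 0, -9, 5, 1]
  [6, 12, 1, 5, -2, -5]
  [7, 4, -7, -3, 0, -6]
  [9, 2, 4, 3, 4, 6]
  [6, 13, 0, 6, -1, -4]
  [9, 10, 6, 5, 6, 8]
C^⊗3:
  [12, 18, 7, 11, 4, 5]
  [18, 12, 6, 5, 11, 7]
  [10, 13, 2, 6, 3, -1]
  [11, 15, 8, 8, 8, 10]
  [19, 12, 7, 5, 12, 8]
  [16, 15, 10, 9, 10, 12]
Key observation: the optimum is the walk 3->5->5->4, with weight 2 + 4 + 2 = 8.
Optimal value attained by: walk 3->5->5->4.
Answer: (C^⊗3)[3][4] = 8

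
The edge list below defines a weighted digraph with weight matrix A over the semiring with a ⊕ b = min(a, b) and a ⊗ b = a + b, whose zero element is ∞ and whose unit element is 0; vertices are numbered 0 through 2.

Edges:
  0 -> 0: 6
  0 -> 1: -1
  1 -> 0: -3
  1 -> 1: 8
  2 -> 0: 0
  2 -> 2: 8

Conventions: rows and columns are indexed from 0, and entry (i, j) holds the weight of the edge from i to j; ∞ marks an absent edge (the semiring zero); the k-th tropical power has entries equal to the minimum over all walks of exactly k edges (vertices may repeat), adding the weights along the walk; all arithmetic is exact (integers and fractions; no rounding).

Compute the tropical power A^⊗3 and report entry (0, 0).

A^⊗2:
  [-4, 5, ∞]
  [3, -4, ∞]
  [6, -1, 16]
A^⊗3:
  [2, -5, ∞]
  [-7, 2, ∞]
  [-4, 5, 24]
Key observation: the optimum is the walk 0->0->1->0, with weight 6 + (-1) + (-3) = 2.
Optimal value attained by: walk 0->0->1->0.
Answer: (A^⊗3)[0][0] = 2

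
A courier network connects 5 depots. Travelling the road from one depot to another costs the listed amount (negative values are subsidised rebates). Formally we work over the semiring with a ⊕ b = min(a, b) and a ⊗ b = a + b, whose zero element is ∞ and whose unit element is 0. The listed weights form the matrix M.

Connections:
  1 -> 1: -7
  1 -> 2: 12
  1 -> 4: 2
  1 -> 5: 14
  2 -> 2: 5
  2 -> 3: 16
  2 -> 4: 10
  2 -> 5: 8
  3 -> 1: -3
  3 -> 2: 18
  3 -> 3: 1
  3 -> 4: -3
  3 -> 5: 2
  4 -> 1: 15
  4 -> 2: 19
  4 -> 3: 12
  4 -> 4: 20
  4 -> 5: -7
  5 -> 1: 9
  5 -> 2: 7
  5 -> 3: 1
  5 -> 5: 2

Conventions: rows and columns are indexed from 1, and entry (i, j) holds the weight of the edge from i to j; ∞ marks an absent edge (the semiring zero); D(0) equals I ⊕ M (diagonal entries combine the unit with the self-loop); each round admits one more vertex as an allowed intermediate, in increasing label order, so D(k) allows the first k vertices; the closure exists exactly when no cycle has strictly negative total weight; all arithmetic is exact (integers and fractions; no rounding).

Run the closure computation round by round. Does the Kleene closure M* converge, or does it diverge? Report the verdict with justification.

Detection: at round 0, diagonal entry (1, 1) turns strictly negative.
Key observation: the cycle 1->1 has total weight (-7), which is strictly negative.
Answer: DIVERGES — negative cycle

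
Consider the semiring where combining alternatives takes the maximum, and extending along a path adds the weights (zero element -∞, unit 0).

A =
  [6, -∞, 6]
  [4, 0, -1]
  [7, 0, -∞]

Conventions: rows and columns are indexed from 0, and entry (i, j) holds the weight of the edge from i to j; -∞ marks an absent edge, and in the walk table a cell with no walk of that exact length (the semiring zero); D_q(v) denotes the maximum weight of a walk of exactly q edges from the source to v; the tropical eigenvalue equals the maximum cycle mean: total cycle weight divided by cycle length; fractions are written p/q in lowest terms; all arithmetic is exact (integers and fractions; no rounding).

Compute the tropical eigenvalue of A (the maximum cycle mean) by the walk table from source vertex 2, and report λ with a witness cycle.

q=0: [-∞, -∞, 0]
q=1: [7, 0, -∞]
q=2: [13, 0, 13]
q=3: [20, 13, 19]
Optimal cycle mean attained by: cycle 0->2->0, total 6 + 7, length 2.
Answer: λ = 13/2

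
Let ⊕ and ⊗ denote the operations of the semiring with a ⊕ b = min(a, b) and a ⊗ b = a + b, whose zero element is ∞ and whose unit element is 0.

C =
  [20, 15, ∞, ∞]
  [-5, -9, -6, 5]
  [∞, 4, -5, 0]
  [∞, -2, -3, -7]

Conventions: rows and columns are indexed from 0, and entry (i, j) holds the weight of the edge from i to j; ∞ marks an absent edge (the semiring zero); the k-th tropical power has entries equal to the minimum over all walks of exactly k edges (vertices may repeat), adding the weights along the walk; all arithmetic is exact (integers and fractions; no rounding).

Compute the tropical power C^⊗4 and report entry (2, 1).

C^⊗2:
  [10, 6, 9, 20]
  [-14, -18, -15, -6]
  [-1, -5, -10, -7]
  [-7, -11, -10, -14]
C^⊗3:
  [1, -3, 0, 9]
  [-23, -27, -24, -15]
  [-10, -14, -15, -14]
  [-16, -20, -17, -21]
C^⊗4:
  [-8, -12, -9, 0]
  [-32, -36, -33, -24]
  [-19, -23, -20, -21]
  [-25, -29, -26, -28]
Key observation: the optimum is the walk 2->1->1->1->1, with weight 4 + (-9) + (-9) + (-9) = -23.
Optimal value attained by: walk 2->1->1->1->1.
Answer: (C^⊗4)[2][1] = -23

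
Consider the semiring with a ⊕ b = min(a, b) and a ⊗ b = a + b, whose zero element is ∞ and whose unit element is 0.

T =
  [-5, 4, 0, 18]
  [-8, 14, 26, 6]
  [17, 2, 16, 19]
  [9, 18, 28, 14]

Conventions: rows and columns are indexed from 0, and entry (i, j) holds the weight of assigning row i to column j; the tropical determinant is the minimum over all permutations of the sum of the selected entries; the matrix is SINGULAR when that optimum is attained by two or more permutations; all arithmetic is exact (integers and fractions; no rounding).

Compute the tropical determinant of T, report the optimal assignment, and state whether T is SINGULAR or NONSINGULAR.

σ = (0, 1, 2, 3): (-5) + 14 + 16 + 14 = 39
σ = (0, 1, 3, 2): (-5) + 14 + 19 + 28 = 56
σ = (0, 2, 1, 3): (-5) + 26 + 2 + 14 = 37
σ = (0, 2, 3, 1): (-5) + 26 + 19 + 18 = 58
σ = (0, 3, 1, 2): (-5) + 6 + 2 + 28 = 31
σ = (0, 3, 2, 1): (-5) + 6 + 16 + 18 = 35
σ = (1, 0, 2, 3): 4 + (-8) + 16 + 14 = 26
σ = (1, 0, 3, 2): 4 + (-8) + 19 + 28 = 43
σ = (1, 2, 0, 3): 4 + 26 + 17 + 14 = 61
σ = (1, 2, 3, 0): 4 + 26 + 19 + 9 = 58
σ = (1, 3, 0, 2): 4 + 6 + 17 + 28 = 55
σ = (1, 3, 2, 0): 4 + 6 + 16 + 9 = 35
σ = (2, 0, 1, 3): 0 + (-8) + 2 + 14 = 8
σ = (2, 0, 3, 1): 0 + (-8) + 19 + 18 = 29
σ = (2, 1, 0, 3): 0 + 14 + 17 + 14 = 45
σ = (2, 1, 3, 0): 0 + 14 + 19 + 9 = 42
σ = (2, 3, 0, 1): 0 + 6 + 17 + 18 = 41
σ = (2, 3, 1, 0): 0 + 6 + 2 + 9 = 17
σ = (3, 0, 1, 2): 18 + (-8) + 2 + 28 = 40
σ = (3, 0, 2, 1): 18 + (-8) + 16 + 18 = 44
σ = (3, 1, 0, 2): 18 + 14 + 17 + 28 = 77
σ = (3, 1, 2, 0): 18 + 14 + 16 + 9 = 57
σ = (3, 2, 0, 1): 18 + 26 + 17 + 18 = 79
σ = (3, 2, 1, 0): 18 + 26 + 2 + 9 = 55
Optimal value attained by: σ = (2, 0, 1, 3).
Answer: det⊕(T) = 8; verdict: NONSINGULAR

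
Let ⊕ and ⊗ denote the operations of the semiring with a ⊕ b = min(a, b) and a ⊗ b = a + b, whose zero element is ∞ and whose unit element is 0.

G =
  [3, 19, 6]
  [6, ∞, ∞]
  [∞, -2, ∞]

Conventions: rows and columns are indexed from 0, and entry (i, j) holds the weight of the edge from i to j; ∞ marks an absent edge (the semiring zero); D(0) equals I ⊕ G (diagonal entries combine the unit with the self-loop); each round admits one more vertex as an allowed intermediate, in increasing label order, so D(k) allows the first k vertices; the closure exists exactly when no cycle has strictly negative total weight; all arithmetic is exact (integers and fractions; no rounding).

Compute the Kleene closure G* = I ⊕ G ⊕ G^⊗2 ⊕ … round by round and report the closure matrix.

D(0):
  [0, 19, 6]
  [6, 0, ∞]
  [∞, -2, 0]
D(1):
  [0, 19, 6]
  [6, 0, 12]
  [∞, -2, 0]
D(2):
  [0, 19, 6]
  [6, 0, 12]
  [4, -2, 0]
D(3):
  [0, 4, 6]
  [6, 0, 12]
  [4, -2, 0]
Answer: G* = [[0, 4, 6], [6, 0, 12], [4, -2, 0]]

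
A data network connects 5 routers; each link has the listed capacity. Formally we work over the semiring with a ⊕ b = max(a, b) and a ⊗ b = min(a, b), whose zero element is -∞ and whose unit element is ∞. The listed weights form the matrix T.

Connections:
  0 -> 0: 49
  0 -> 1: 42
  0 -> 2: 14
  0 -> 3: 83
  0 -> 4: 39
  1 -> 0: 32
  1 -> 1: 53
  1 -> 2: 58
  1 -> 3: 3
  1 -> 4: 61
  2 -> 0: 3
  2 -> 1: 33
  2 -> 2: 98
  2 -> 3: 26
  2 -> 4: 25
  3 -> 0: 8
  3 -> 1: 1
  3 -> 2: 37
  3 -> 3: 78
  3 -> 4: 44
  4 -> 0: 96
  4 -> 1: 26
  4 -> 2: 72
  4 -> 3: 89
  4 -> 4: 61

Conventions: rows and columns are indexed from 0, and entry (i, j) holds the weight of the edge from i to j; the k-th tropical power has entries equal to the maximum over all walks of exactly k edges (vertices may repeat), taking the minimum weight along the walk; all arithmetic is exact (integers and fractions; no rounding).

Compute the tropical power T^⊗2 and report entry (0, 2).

T^⊗2:
  [49, 42, 42, 78, 44]
  [61, 53, 61, 61, 61]
  [32, 33, 98, 26, 33]
  [44, 33, 44, 78, 44]
  [61, 42, 72, 83, 61]
Key observation: the optimum is the walk 0->1->2, with weight 42 min 58 = 42.
Optimal value attained by: walk 0->1->2.
Answer: (T^⊗2)[0][2] = 42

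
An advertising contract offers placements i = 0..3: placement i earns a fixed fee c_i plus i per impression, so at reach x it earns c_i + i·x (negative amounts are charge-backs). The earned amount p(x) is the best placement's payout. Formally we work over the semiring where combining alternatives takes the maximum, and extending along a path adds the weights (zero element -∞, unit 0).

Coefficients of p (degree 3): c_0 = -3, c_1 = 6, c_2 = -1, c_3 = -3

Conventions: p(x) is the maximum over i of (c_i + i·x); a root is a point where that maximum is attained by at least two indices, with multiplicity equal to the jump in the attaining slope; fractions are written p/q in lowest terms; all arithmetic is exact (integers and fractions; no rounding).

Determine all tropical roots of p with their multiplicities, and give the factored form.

hull edge (i=0, c=-3) to (i=1, c=6): slope 9, span 1
hull edge (i=1, c=6) to (i=3, c=-3): slope -9/2, span 2
Factored form: p(x) = -3 ⊗ (x ⊕ (-9)) ⊗ (x ⊕ 9/2) ⊗ (x ⊕ 9/2)
Answer: roots = -9 (mult 1), 9/2 (mult 2)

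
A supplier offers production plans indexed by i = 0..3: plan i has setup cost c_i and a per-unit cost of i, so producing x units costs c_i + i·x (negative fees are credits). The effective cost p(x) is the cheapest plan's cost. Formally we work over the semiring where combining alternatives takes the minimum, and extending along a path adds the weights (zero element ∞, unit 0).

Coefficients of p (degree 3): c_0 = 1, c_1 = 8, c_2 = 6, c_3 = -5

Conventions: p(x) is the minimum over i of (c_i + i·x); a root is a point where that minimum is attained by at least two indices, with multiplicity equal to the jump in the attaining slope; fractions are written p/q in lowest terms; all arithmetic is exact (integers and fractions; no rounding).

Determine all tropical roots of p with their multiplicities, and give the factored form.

hull edge (i=0, c=1) to (i=3, c=-5): slope -2, span 3
Factored form: p(x) = -5 ⊗ (x ⊕ 2) ⊗ (x ⊕ 2) ⊗ (x ⊕ 2)
Answer: roots = 2 (mult 3)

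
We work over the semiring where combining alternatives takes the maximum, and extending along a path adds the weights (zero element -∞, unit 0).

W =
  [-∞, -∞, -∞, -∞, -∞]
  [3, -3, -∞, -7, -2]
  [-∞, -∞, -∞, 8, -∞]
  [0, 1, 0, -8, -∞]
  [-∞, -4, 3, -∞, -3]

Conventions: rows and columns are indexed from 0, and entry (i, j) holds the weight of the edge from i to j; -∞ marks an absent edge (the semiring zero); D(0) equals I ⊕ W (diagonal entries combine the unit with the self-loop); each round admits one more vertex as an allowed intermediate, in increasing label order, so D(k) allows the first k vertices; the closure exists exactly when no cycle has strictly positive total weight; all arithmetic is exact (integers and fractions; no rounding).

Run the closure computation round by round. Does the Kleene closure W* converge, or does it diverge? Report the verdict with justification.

D(0):
  [0, -∞, -∞, -∞, -∞]
  [3, 0, -∞, -7, -2]
  [-∞, -∞, 0, 8, -∞]
  [0, 1, 0, 0, -∞]
  [-∞, -4, 3, -∞, 0]
D(1):
  [0, -∞, -∞, -∞, -∞]
  [3, 0, -∞, -7, -2]
  [-∞, -∞, 0, 8, -∞]
  [0, 1, 0, 0, -∞]
  [-∞, -4, 3, -∞, 0]
D(2):
  [0, -∞, -∞, -∞, -∞]
  [3, 0, -∞, -7, -2]
  [-∞, -∞, 0, 8, -∞]
  [4, 1, 0, 0, -1]
  [-1, -4, 3, -11, 0]
Detection: at round 3, diagonal entry (3, 3) turns strictly positive.
Key observation: the cycle 3->2->3 has total weight 0 + 8, which is strictly positive.
Answer: DIVERGES — positive cycle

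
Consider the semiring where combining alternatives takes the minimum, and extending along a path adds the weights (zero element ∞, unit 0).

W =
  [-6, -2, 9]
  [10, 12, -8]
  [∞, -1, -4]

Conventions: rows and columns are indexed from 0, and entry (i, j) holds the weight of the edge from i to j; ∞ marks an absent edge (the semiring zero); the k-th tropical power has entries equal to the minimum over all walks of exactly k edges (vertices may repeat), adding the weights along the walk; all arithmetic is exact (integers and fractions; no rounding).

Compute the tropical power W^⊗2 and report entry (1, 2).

W^⊗2:
  [-12, -8, -10]
  [4, -9, -12]
  [9, -5, -9]
Key observation: the optimum is the walk 1->2->2, with weight (-8) + (-4) = -12.
Optimal value attained by: walk 1->2->2.
Answer: (W^⊗2)[1][2] = -12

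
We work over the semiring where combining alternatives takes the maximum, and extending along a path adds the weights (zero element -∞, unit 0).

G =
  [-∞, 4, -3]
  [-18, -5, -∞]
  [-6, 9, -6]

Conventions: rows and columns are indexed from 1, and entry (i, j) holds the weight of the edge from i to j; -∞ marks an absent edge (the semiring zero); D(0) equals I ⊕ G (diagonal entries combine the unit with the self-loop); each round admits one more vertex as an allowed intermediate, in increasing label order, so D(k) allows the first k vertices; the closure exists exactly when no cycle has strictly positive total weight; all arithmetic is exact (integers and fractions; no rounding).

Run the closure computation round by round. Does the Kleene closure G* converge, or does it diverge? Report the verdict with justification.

D(0):
  [0, 4, -3]
  [-18, 0, -∞]
  [-6, 9, 0]
D(1):
  [0, 4, -3]
  [-18, 0, -21]
  [-6, 9, 0]
D(2):
  [0, 4, -3]
  [-18, 0, -21]
  [-6, 9, 0]
D(3):
  [0, 6, -3]
  [-18, 0, -21]
  [-6, 9, 0]
Key observation: every diagonal entry stays at the unit through all rounds, so no improving cycle exists.
Answer: CONVERGES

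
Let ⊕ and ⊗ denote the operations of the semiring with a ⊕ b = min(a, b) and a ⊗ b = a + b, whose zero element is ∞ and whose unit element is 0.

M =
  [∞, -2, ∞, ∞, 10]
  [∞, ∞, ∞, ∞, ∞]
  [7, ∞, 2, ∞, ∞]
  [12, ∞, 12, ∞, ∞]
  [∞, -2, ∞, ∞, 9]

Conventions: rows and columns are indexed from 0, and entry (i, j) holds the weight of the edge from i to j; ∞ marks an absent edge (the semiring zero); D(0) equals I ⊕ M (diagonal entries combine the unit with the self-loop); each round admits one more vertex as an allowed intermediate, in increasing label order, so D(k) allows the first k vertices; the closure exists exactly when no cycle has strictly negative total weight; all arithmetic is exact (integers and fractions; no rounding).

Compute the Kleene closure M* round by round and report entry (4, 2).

D(0):
  [0, -2, ∞, ∞, 10]
  [∞, 0, ∞, ∞, ∞]
  [7, ∞, 0, ∞, ∞]
  [12, ∞, 12, 0, ∞]
  [∞, -2, ∞, ∞, 0]
D(1):
  [0, -2, ∞, ∞, 10]
  [∞, 0, ∞, ∞, ∞]
  [7, 5, 0, ∞, 17]
  [12, 10, 12, 0, 22]
  [∞, -2, ∞, ∞, 0]
D(2):
  [0, -2, ∞, ∞, 10]
  [∞, 0, ∞, ∞, ∞]
  [7, 5, 0, ∞, 17]
  [12, 10, 12, 0, 22]
  [∞, -2, ∞, ∞, 0]
D(3):
  [0, -2, ∞, ∞, 10]
  [∞, 0, ∞, ∞, ∞]
  [7, 5, 0, ∞, 17]
  [12, 10, 12, 0, 22]
  [∞, -2, ∞, ∞, 0]
D(4):
  [0, -2, ∞, ∞, 10]
  [∞, 0, ∞, ∞, ∞]
  [7, 5, 0, ∞, 17]
  [12, 10, 12, 0, 22]
  [∞, -2, ∞, ∞, 0]
D(5):
  [0, -2, ∞, ∞, 10]
  [∞, 0, ∞, ∞, ∞]
  [7, 5, 0, ∞, 17]
  [12, 10, 12, 0, 22]
  [∞, -2, ∞, ∞, 0]
Answer: M*[4][2] = ∞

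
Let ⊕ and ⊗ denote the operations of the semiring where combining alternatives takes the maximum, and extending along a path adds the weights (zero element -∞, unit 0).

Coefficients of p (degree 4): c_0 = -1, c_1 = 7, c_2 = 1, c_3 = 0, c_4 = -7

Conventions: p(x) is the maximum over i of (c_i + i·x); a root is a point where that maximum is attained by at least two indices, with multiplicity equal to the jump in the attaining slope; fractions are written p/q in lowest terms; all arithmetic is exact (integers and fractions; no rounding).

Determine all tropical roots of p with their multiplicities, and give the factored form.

hull edge (i=0, c=-1) to (i=1, c=7): slope 8, span 1
hull edge (i=1, c=7) to (i=3, c=0): slope -7/2, span 2
hull edge (i=3, c=0) to (i=4, c=-7): slope -7, span 1
Factored form: p(x) = -7 ⊗ (x ⊕ (-8)) ⊗ (x ⊕ 7/2) ⊗ (x ⊕ 7/2) ⊗ (x ⊕ 7)
Answer: roots = -8 (mult 1), 7/2 (mult 2), 7 (mult 1)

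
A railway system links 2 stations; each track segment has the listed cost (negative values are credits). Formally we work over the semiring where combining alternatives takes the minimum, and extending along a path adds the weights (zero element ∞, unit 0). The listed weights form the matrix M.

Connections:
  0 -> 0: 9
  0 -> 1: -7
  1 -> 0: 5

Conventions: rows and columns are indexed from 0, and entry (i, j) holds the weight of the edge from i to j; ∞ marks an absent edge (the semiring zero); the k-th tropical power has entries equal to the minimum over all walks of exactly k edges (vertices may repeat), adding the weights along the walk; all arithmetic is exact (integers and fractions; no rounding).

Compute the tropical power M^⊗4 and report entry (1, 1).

M^⊗2:
  [-2, 2]
  [14, -2]
M^⊗3:
  [7, -9]
  [3, 7]
M^⊗4:
  [-4, 0]
  [12, -4]
Key observation: the optimum is the walk 1->0->1->0->1, with weight 5 + (-7) + 5 + (-7) = -4.
Optimal value attained by: walk 1->0->1->0->1.
Answer: (M^⊗4)[1][1] = -4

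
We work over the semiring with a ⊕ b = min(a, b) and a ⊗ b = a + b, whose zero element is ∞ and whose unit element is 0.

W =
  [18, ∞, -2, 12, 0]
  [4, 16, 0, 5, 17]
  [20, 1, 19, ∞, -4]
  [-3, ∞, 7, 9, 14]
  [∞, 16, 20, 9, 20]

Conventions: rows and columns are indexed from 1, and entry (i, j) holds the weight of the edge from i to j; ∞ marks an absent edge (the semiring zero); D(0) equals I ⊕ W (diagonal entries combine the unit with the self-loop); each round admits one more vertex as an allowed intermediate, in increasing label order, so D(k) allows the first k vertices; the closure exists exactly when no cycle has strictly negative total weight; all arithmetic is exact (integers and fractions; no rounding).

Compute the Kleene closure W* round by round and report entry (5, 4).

D(0):
  [0, ∞, -2, 12, 0]
  [4, 0, 0, 5, 17]
  [20, 1, 0, ∞, -4]
  [-3, ∞, 7, 0, 14]
  [∞, 16, 20, 9, 0]
D(1):
  [0, ∞, -2, 12, 0]
  [4, 0, 0, 5, 4]
  [20, 1, 0, 32, -4]
  [-3, ∞, -5, 0, -3]
  [∞, 16, 20, 9, 0]
D(2):
  [0, ∞, -2, 12, 0]
  [4, 0, 0, 5, 4]
  [5, 1, 0, 6, -4]
  [-3, ∞, -5, 0, -3]
  [20, 16, 16, 9, 0]
D(3):
  [0, -1, -2, 4, -6]
  [4, 0, 0, 5, -4]
  [5, 1, 0, 6, -4]
  [-3, -4, -5, 0, -9]
  [20, 16, 16, 9, 0]
D(4):
  [0, -1, -2, 4, -6]
  [2, 0, 0, 5, -4]
  [3, 1, 0, 6, -4]
  [-3, -4, -5, 0, -9]
  [6, 5, 4, 9, 0]
D(5):
  [0, -1, -2, 3, -6]
  [2, 0, 0, 5, -4]
  [2, 1, 0, 5, -4]
  [-3, -4, -5, 0, -9]
  [6, 5, 4, 9, 0]
Answer: W*[5][4] = 9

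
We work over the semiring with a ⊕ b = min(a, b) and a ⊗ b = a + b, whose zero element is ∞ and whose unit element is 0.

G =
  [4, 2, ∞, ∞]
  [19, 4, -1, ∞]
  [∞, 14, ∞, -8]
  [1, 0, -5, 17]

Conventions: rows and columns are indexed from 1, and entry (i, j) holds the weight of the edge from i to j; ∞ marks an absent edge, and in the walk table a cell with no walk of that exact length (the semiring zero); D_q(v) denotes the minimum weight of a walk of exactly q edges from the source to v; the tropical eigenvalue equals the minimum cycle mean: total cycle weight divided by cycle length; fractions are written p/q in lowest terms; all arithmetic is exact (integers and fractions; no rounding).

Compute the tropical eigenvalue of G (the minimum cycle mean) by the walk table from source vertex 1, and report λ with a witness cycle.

q=0: [0, ∞, ∞, ∞]
q=1: [4, 2, ∞, ∞]
q=2: [8, 6, 1, ∞]
q=3: [12, 10, 5, -7]
q=4: [-6, -7, -12, -3]
Optimal cycle mean attained by: cycle 3->4->3, total (-8) + (-5), length 2.
Answer: λ = -13/2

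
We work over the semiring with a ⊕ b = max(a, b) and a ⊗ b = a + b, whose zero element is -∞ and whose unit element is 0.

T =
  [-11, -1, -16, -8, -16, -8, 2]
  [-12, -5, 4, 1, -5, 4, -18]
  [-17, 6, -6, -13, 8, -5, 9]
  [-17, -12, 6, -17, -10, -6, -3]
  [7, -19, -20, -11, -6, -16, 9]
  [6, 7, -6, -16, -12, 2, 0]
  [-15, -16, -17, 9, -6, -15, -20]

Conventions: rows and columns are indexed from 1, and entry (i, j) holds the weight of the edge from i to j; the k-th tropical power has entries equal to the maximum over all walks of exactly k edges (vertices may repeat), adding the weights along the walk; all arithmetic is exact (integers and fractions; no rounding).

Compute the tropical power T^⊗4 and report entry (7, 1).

T^⊗2:
  [-2, -1, 3, 11, -4, 3, -7]
  [10, 11, 7, -4, 12, 6, 13]
  [15, 2, 10, 18, 3, 10, 17]
  [0, 12, 0, 6, 14, 1, 15]
  [1, 6, -5, 18, 3, -1, 9]
  [8, 9, 11, 9, 2, 11, 8]
  [1, -3, 15, -8, -1, 3, 6]
T^⊗3:
  [9, 10, 17, 2, 11, 5, 12]
  [19, 13, 15, 22, 15, 15, 21]
  [16, 17, 24, 26, 18, 12, 19]
  [21, 8, 16, 24, 9, 16, 23]
  [10, 6, 24, 18, 8, 12, 15]
  [17, 18, 15, 17, 19, 13, 20]
  [9, 21, 9, 15, 23, 10, 24]
T^⊗4:
  [18, 23, 14, 21, 25, 14, 26]
  [22, 22, 28, 30, 23, 17, 24]
  [25, 30, 32, 28, 32, 21, 33]
  [22, 23, 30, 32, 24, 18, 25]
  [18, 30, 24, 24, 32, 19, 33]
  [26, 21, 23, 29, 23, 22, 28]
  [30, 17, 25, 33, 18, 25, 32]
Key observation: the optimum is the walk 7->4->3->5->1, with weight 9 + 6 + 8 + 7 = 30.
Optimal value attained by: walk 7->4->3->5->1.
Answer: (T^⊗4)[7][1] = 30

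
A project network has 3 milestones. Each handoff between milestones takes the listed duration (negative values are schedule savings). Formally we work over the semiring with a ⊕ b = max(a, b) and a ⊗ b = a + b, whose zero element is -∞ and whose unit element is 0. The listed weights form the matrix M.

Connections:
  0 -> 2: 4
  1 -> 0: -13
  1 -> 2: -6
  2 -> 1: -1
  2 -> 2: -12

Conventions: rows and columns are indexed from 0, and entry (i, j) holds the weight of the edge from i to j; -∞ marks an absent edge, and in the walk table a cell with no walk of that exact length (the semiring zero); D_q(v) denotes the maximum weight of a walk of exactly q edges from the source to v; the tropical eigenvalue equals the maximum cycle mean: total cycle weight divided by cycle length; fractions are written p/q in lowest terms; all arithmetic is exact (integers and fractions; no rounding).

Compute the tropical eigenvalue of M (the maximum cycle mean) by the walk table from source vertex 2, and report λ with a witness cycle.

q=0: [-∞, -∞, 0]
q=1: [-∞, -1, -12]
q=2: [-14, -13, -7]
q=3: [-26, -8, -10]
Optimal cycle mean attained by: cycle 0->2->1->0, total 4 + (-1) + (-13), length 3.
Answer: λ = -10/3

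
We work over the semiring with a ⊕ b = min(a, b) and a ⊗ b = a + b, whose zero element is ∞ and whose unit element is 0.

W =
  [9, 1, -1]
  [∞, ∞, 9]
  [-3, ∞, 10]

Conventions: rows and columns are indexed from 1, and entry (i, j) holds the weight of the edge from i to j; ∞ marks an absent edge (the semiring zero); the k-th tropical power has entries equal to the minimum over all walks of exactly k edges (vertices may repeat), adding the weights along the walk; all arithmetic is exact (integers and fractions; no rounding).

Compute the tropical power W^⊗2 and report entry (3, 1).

W^⊗2:
  [-4, 10, 8]
  [6, ∞, 19]
  [6, -2, -4]
Key observation: the optimum is the walk 3->1->1, with weight (-3) + 9 = 6.
Optimal value attained by: walk 3->1->1.
Answer: (W^⊗2)[3][1] = 6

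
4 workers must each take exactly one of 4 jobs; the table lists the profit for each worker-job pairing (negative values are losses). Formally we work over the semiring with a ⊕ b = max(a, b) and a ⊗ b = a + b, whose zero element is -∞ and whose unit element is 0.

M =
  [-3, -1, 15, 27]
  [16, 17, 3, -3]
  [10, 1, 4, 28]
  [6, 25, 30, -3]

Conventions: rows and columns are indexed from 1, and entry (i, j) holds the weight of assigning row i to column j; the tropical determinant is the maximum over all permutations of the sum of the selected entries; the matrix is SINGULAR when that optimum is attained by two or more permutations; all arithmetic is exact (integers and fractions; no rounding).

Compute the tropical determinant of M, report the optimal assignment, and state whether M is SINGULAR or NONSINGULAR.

σ = (1, 2, 3, 4): (-3) + 17 + 4 + (-3) = 15
σ = (1, 2, 4, 3): (-3) + 17 + 28 + 30 = 72
σ = (1, 3, 2, 4): (-3) + 3 + 1 + (-3) = -2
σ = (1, 3, 4, 2): (-3) + 3 + 28 + 25 = 53
σ = (1, 4, 2, 3): (-3) + (-3) + 1 + 30 = 25
σ = (1, 4, 3, 2): (-3) + (-3) + 4 + 25 = 23
σ = (2, 1, 3, 4): (-1) + 16 + 4 + (-3) = 16
σ = (2, 1, 4, 3): (-1) + 16 + 28 + 30 = 73
σ = (2, 3, 1, 4): (-1) + 3 + 10 + (-3) = 9
σ = (2, 3, 4, 1): (-1) + 3 + 28 + 6 = 36
σ = (2, 4, 1, 3): (-1) + (-3) + 10 + 30 = 36
σ = (2, 4, 3, 1): (-1) + (-3) + 4 + 6 = 6
σ = (3, 1, 2, 4): 15 + 16 + 1 + (-3) = 29
σ = (3, 1, 4, 2): 15 + 16 + 28 + 25 = 84
σ = (3, 2, 1, 4): 15 + 17 + 10 + (-3) = 39
σ = (3, 2, 4, 1): 15 + 17 + 28 + 6 = 66
σ = (3, 4, 1, 2): 15 + (-3) + 10 + 25 = 47
σ = (3, 4, 2, 1): 15 + (-3) + 1 + 6 = 19
σ = (4, 1, 2, 3): 27 + 16 + 1 + 30 = 74
σ = (4, 1, 3, 2): 27 + 16 + 4 + 25 = 72
σ = (4, 2, 1, 3): 27 + 17 + 10 + 30 = 84
σ = (4, 2, 3, 1): 27 + 17 + 4 + 6 = 54
σ = (4, 3, 1, 2): 27 + 3 + 10 + 25 = 65
σ = (4, 3, 2, 1): 27 + 3 + 1 + 6 = 37
Optimal value attained by: σ = (3, 1, 4, 2).
Answer: det⊕(M) = 84; verdict: SINGULAR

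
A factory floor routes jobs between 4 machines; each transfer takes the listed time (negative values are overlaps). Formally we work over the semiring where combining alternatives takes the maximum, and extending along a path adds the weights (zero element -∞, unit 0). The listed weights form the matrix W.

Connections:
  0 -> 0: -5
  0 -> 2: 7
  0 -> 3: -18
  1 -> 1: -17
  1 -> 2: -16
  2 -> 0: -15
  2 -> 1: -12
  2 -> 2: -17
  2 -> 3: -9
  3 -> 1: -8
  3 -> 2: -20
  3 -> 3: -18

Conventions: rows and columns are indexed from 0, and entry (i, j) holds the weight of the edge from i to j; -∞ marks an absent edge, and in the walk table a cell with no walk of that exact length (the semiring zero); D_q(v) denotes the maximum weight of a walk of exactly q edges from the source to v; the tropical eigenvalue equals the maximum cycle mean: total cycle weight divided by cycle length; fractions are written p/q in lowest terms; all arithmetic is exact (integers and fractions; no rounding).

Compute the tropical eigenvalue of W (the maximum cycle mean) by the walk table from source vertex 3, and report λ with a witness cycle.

q=0: [-∞, -∞, -∞, 0]
q=1: [-∞, -8, -20, -18]
q=2: [-35, -25, -24, -29]
q=3: [-39, -36, -28, -33]
q=4: [-43, -40, -32, -37]
Optimal cycle mean attained by: cycle 0->2->0, total 7 + (-15), length 2.
Answer: λ = -4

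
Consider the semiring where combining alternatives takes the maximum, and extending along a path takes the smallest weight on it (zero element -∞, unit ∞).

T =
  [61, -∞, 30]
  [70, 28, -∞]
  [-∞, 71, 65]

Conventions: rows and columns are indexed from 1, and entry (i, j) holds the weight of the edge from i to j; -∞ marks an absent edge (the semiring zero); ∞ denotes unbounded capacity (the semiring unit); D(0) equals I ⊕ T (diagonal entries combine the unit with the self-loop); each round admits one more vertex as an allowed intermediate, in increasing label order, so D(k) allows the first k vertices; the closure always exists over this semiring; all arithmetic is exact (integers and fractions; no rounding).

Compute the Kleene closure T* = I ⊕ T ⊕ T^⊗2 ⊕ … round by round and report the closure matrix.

D(0):
  [∞, -∞, 30]
  [70, ∞, -∞]
  [-∞, 71, ∞]
D(1):
  [∞, -∞, 30]
  [70, ∞, 30]
  [-∞, 71, ∞]
D(2):
  [∞, -∞, 30]
  [70, ∞, 30]
  [70, 71, ∞]
D(3):
  [∞, 30, 30]
  [70, ∞, 30]
  [70, 71, ∞]
Answer: T* = [[∞, 30, 30], [70, ∞, 30], [70, 71, ∞]]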